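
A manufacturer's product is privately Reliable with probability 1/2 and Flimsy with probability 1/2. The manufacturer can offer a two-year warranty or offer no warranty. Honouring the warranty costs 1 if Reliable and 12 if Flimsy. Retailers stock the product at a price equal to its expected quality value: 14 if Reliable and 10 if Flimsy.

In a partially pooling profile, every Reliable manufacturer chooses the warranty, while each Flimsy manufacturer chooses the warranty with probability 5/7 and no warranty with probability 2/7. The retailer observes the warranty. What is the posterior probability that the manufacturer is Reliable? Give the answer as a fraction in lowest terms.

7/12

P(the warranty) = (1/2)·1 + (1/2)·(5/7) = 6/7.
By Bayes' rule, P(Reliable | the warranty) = (1/2) / (6/7) = 7/12.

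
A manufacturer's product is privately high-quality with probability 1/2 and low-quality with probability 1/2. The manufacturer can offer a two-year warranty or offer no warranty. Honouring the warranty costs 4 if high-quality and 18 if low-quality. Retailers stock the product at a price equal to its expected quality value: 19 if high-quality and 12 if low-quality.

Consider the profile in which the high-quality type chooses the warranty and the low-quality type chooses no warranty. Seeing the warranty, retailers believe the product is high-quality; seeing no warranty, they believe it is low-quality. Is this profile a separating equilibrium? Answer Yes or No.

Under these beliefs, the warranty earns price 19 and no warranty earns price 12.
high-quality: the warranty nets 19 − 4 = 15; no warranty nets 12. high-quality prefers the warranty.
low-quality: the warranty nets 19 − 18 = 1; no warranty nets 12. low-quality prefers no warranty.
Neither type deviates, so the separating profile is an equilibrium.

Yes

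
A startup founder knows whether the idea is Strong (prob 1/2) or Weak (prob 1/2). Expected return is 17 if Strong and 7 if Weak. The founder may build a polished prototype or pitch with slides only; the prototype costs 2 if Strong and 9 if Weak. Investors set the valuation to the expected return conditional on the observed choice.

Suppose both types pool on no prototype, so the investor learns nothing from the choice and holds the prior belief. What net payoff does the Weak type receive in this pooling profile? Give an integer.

12

Pooled valuation = 1/2·17 + 1/2·7 = 12.
Weak pays no cost for no prototype, so net payoff = 12.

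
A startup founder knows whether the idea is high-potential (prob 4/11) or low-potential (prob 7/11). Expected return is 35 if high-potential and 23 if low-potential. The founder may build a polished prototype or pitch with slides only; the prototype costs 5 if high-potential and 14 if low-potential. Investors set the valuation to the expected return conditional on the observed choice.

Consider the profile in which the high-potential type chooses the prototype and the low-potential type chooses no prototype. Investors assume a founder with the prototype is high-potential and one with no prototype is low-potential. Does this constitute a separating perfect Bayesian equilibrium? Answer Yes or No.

Under these beliefs, the prototype earns valuation 35 and no prototype earns valuation 23.
high-potential: the prototype nets 35 − 5 = 30; no prototype nets 23. high-potential prefers the prototype.
low-potential: the prototype nets 35 − 14 = 21; no prototype nets 23. low-potential prefers no prototype.
Neither type deviates, so the separating profile is an equilibrium.

Yes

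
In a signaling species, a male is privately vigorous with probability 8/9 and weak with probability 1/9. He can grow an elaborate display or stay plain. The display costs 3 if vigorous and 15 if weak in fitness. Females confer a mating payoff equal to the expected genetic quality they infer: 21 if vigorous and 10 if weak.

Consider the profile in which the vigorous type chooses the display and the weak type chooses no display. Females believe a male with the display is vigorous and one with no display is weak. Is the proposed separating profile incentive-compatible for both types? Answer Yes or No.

Yes

Under these beliefs, the display earns mating payoff 21 and no display earns mating payoff 10.
vigorous: the display nets 21 − 3 = 18; no display nets 10. vigorous prefers the display.
weak: the display nets 21 − 15 = 6; no display nets 10. weak prefers no display.
Neither type deviates, so the separating profile is an equilibrium.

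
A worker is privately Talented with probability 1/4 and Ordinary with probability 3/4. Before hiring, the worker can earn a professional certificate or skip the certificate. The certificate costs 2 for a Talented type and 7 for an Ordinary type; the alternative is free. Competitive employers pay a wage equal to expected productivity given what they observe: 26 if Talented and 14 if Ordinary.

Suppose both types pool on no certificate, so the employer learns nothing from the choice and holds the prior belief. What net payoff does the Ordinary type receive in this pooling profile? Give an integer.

17

Pooled wage = 1/4·26 + 3/4·14 = 17.
Ordinary pays no cost for no certificate, so net payoff = 17.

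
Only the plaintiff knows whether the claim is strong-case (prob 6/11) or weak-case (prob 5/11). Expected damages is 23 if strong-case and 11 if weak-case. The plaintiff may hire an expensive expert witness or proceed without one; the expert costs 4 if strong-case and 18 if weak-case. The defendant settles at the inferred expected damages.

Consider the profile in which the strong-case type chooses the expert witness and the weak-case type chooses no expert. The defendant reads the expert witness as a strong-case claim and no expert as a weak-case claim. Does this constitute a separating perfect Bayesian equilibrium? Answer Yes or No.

Under these beliefs, the expert witness earns settlement 23 and no expert earns settlement 11.
strong-case: the expert witness nets 23 − 4 = 19; no expert nets 11. strong-case prefers the expert witness.
weak-case: the expert witness nets 23 − 18 = 5; no expert nets 11. weak-case prefers no expert.
Neither type deviates, so the separating profile is an equilibrium.

Yes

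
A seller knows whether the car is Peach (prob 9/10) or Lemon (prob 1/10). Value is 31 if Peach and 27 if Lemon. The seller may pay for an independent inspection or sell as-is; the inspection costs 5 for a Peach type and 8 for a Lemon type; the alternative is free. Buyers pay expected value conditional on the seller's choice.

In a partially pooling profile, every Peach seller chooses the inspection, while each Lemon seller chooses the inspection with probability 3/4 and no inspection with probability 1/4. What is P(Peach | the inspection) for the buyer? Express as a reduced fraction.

12/13

P(the inspection) = (9/10)·1 + (1/10)·(3/4) = 39/40.
By Bayes' rule, P(Peach | the inspection) = (9/10) / (39/40) = 12/13.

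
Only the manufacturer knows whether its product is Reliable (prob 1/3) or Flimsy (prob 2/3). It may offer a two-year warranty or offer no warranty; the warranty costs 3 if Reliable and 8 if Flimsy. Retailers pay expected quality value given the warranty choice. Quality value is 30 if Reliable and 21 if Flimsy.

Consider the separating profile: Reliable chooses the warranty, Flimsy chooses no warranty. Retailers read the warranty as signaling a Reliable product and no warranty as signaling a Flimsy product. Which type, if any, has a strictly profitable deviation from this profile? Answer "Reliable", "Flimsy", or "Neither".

The warranty pays 30; no warranty pays 21.
Reliable: assigned the warranty, nets 30 − 3 = 27; deviating to no warranty nets 21.
Flimsy: assigned no warranty, nets 21; deviating to the warranty nets 30 − 8 = 22.
The Flimsy type gains 1 by deviating.

Flimsy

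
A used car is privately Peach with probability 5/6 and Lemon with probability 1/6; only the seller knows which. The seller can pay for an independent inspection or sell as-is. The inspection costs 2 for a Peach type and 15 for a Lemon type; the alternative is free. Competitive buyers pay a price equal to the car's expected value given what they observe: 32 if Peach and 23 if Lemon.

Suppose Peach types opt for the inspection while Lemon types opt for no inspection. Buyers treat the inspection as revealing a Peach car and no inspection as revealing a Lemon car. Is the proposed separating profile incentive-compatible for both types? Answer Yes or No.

Yes

Under these beliefs, the inspection earns price 32 and no inspection earns price 23.
Peach: the inspection nets 32 − 2 = 30; no inspection nets 23. Peach prefers the inspection.
Lemon: the inspection nets 32 − 15 = 17; no inspection nets 23. Lemon prefers no inspection.
Neither type deviates, so the separating profile is an equilibrium.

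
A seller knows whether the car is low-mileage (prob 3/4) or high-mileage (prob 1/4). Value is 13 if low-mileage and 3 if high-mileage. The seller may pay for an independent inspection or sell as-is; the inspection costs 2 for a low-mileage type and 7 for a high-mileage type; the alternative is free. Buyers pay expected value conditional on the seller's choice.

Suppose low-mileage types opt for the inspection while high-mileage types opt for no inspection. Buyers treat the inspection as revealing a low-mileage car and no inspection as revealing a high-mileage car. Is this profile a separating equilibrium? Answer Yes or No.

Under these beliefs, the inspection earns price 13 and no inspection earns price 3.
low-mileage: the inspection nets 13 − 2 = 11; no inspection nets 3. low-mileage prefers the inspection.
high-mileage: the inspection nets 13 − 7 = 6; no inspection nets 3. high-mileage would deviate to the inspection.
high-mileage has a profitable deviation, so the profile is not an equilibrium.

No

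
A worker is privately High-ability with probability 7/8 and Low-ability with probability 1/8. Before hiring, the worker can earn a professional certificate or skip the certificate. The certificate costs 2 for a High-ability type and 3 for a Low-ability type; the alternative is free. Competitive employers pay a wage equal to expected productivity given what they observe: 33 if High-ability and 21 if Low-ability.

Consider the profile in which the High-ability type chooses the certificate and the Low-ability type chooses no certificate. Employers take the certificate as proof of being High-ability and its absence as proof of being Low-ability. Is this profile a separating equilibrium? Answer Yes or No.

No

Under these beliefs, the certificate earns wage 33 and no certificate earns wage 21.
High-ability: the certificate nets 33 − 2 = 31; no certificate nets 21. High-ability prefers the certificate.
Low-ability: the certificate nets 33 − 3 = 30; no certificate nets 21. Low-ability would deviate to the certificate.
Low-ability has a profitable deviation, so the profile is not an equilibrium.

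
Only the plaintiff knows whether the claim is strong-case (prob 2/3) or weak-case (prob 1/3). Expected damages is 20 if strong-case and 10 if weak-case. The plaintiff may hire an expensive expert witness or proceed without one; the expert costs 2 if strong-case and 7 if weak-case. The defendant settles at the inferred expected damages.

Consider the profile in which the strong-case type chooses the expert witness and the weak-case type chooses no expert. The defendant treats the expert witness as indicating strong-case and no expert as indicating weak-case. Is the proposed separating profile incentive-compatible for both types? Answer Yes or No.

Under these beliefs, the expert witness earns settlement 20 and no expert earns settlement 10.
strong-case: the expert witness nets 20 − 2 = 18; no expert nets 10. strong-case prefers the expert witness.
weak-case: the expert witness nets 20 − 7 = 13; no expert nets 10. weak-case would deviate to the expert witness.
weak-case has a profitable deviation, so the profile is not an equilibrium.

No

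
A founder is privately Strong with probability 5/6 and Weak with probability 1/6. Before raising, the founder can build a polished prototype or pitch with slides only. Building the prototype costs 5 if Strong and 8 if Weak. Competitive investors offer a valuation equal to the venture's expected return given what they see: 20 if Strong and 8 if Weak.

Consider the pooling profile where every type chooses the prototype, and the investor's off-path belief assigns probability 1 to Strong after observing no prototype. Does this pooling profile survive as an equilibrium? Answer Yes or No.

No

On path, the investor holds the prior and pays 5/6·20 + 1/6·8 = 18. Off path (no prototype), believing Strong, it pays 20.
Strong: the prototype nets 18 − 5 = 13; no prototype nets 20. Strong would deviate.
Weak: the prototype nets 18 − 8 = 10; no prototype nets 20. Weak would deviate.
A type deviates, so pooling fails.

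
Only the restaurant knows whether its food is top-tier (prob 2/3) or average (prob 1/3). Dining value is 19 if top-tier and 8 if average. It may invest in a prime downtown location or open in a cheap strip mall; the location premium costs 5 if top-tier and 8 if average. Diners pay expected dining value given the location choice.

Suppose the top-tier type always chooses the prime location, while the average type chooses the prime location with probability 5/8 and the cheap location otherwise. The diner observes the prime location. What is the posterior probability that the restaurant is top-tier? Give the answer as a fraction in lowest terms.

16/21

P(the prime location) = (2/3)·1 + (1/3)·(5/8) = 7/8.
By Bayes' rule, P(top-tier | the prime location) = (2/3) / (7/8) = 16/21.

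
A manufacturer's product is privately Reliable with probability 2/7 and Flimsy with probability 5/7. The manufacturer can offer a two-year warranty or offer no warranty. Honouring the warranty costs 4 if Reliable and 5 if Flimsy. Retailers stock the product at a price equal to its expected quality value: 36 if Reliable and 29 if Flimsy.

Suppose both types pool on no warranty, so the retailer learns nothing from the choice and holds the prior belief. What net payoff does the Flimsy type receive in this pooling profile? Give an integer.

31

Pooled price = 2/7·36 + 5/7·29 = 31.
Flimsy pays no cost for no warranty, so net payoff = 31.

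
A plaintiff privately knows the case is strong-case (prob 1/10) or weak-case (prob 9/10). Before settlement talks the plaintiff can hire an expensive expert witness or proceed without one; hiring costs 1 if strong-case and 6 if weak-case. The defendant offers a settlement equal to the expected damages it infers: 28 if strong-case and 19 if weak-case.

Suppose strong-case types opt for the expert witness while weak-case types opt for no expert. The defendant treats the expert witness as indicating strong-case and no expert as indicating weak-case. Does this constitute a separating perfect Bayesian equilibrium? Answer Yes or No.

No

Under these beliefs, the expert witness earns settlement 28 and no expert earns settlement 19.
strong-case: the expert witness nets 28 − 1 = 27; no expert nets 19. strong-case prefers the expert witness.
weak-case: the expert witness nets 28 − 6 = 22; no expert nets 19. weak-case would deviate to the expert witness.
weak-case has a profitable deviation, so the profile is not an equilibrium.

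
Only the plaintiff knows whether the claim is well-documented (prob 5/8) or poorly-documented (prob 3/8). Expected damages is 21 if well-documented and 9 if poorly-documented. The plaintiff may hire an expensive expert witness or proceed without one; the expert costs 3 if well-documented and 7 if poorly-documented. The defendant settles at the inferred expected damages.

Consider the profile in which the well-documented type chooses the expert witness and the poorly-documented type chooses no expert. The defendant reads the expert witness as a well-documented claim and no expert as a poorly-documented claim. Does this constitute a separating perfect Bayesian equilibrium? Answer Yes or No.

No

Under these beliefs, the expert witness earns settlement 21 and no expert earns settlement 9.
well-documented: the expert witness nets 21 − 3 = 18; no expert nets 9. well-documented prefers the expert witness.
poorly-documented: the expert witness nets 21 − 7 = 14; no expert nets 9. poorly-documented would deviate to the expert witness.
poorly-documented has a profitable deviation, so the profile is not an equilibrium.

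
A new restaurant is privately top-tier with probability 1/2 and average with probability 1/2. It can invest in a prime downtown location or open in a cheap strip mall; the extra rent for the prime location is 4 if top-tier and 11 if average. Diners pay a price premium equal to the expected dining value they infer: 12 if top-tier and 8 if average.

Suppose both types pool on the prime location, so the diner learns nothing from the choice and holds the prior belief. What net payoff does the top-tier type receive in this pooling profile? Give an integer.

Pooled price premium = 1/2·12 + 1/2·8 = 10.
top-tier pays cost 4 for the prime location, so net payoff = 10 − 4 = 6.

6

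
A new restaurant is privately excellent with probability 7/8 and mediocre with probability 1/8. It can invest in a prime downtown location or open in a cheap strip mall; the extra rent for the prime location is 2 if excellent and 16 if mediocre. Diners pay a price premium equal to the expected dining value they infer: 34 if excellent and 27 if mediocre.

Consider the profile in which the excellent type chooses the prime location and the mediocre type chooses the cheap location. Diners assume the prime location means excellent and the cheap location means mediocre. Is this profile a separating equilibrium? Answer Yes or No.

Under these beliefs, the prime location earns price premium 34 and the cheap location earns price premium 27.
excellent: the prime location nets 34 − 2 = 32; the cheap location nets 27. excellent prefers the prime location.
mediocre: the prime location nets 34 − 16 = 18; the cheap location nets 27. mediocre prefers the cheap location.
Neither type deviates, so the separating profile is an equilibrium.

Yes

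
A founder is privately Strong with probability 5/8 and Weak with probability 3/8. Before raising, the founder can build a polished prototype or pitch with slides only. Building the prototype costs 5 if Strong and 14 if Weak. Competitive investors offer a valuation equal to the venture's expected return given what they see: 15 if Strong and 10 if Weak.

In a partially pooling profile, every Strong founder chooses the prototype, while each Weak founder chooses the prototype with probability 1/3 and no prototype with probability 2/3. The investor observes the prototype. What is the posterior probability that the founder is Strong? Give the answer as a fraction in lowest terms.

5/6

P(the prototype) = (5/8)·1 + (3/8)·(1/3) = 3/4.
By Bayes' rule, P(Strong | the prototype) = (5/8) / (3/4) = 5/6.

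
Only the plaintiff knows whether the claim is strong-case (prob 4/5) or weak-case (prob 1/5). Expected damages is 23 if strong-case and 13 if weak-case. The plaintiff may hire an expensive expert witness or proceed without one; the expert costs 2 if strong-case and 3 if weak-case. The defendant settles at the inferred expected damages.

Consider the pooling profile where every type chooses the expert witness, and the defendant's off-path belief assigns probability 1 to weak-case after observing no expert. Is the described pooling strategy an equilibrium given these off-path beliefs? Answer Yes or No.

On path, the defendant holds the prior and pays 4/5·23 + 1/5·13 = 21. Off path (no expert), believing weak-case, it pays 13.
strong-case: the expert witness nets 21 − 2 = 19; no expert nets 13. strong-case stays.
weak-case: the expert witness nets 21 − 3 = 18; no expert nets 13. weak-case stays.
No type deviates, so pooling is sustained.

Yes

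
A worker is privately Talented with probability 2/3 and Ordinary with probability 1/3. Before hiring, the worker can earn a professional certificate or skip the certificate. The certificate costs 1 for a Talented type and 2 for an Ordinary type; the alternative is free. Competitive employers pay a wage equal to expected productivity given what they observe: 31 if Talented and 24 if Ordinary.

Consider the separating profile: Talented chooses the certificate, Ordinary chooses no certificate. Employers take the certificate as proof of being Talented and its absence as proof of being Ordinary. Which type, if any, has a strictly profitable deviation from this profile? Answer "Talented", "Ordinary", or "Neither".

The certificate pays 31; no certificate pays 24.
Talented: assigned the certificate, nets 31 − 1 = 30; deviating to no certificate nets 24.
Ordinary: assigned no certificate, nets 24; deviating to the certificate nets 31 − 2 = 29.
The Ordinary type gains 5 by deviating.

Ordinary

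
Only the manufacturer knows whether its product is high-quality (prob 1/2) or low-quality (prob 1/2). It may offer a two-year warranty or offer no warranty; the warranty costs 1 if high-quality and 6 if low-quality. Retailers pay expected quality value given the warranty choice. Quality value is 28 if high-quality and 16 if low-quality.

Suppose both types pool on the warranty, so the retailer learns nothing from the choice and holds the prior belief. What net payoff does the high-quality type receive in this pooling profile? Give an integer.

Pooled price = 1/2·28 + 1/2·16 = 22.
high-quality pays cost 1 for the warranty, so net payoff = 22 − 1 = 21.

21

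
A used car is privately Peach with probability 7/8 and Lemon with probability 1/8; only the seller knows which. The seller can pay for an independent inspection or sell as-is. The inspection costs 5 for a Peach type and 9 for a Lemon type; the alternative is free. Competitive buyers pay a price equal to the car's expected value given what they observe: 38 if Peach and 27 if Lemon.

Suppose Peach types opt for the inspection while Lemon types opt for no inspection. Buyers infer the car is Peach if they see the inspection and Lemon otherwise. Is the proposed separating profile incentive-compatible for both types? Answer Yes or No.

Under these beliefs, the inspection earns price 38 and no inspection earns price 27.
Peach: the inspection nets 38 − 5 = 33; no inspection nets 27. Peach prefers the inspection.
Lemon: the inspection nets 38 − 9 = 29; no inspection nets 27. Lemon would deviate to the inspection.
Lemon has a profitable deviation, so the profile is not an equilibrium.

No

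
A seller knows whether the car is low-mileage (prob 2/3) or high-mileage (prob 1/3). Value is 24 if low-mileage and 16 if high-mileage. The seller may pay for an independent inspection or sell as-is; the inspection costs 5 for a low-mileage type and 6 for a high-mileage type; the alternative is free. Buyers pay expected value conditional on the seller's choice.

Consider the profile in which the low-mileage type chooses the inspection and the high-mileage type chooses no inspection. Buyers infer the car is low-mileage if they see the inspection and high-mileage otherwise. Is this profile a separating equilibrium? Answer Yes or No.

No

Under these beliefs, the inspection earns price 24 and no inspection earns price 16.
low-mileage: the inspection nets 24 − 5 = 19; no inspection nets 16. low-mileage prefers the inspection.
high-mileage: the inspection nets 24 − 6 = 18; no inspection nets 16. high-mileage would deviate to the inspection.
high-mileage has a profitable deviation, so the profile is not an equilibrium.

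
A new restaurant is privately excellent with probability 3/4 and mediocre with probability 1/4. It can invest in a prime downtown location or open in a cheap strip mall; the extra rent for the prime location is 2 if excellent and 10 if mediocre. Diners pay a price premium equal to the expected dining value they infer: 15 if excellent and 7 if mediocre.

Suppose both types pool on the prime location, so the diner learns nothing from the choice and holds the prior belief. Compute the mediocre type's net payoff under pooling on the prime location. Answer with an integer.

Pooled price premium = 3/4·15 + 1/4·7 = 13.
mediocre pays cost 10 for the prime location, so net payoff = 13 − 10 = 3.

3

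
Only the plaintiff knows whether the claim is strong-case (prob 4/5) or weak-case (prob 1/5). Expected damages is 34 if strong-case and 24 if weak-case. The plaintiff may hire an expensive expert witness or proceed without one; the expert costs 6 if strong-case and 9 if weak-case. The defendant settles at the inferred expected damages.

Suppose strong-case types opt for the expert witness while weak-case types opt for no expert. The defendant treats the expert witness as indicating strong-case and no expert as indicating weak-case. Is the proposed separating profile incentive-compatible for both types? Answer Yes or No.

Under these beliefs, the expert witness earns settlement 34 and no expert earns settlement 24.
strong-case: the expert witness nets 34 − 6 = 28; no expert nets 24. strong-case prefers the expert witness.
weak-case: the expert witness nets 34 − 9 = 25; no expert nets 24. weak-case would deviate to the expert witness.
weak-case has a profitable deviation, so the profile is not an equilibrium.

No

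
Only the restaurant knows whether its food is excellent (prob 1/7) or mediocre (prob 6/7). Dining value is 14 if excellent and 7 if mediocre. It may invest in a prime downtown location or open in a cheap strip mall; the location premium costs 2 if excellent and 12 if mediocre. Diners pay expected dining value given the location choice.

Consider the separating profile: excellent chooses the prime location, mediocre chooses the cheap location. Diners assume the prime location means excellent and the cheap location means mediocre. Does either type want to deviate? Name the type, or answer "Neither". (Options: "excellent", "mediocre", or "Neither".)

The prime location pays 14; the cheap location pays 7.
excellent: assigned the prime location, nets 14 − 2 = 12; deviating to the cheap location nets 7.
mediocre: assigned the cheap location, nets 7; deviating to the prime location nets 14 − 12 = 2.
Both types strictly prefer their assigned action; no profitable deviation.

Neither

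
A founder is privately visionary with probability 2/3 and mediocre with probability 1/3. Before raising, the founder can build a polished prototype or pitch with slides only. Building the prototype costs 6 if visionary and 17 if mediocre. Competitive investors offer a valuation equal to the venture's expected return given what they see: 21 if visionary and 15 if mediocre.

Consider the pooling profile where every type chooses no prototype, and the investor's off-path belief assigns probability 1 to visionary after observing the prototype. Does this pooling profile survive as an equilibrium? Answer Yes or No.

Yes

On path, the investor holds the prior and pays 2/3·21 + 1/3·15 = 19. Off path (the prototype), believing visionary, it pays 21.
visionary: no prototype nets 19; the prototype nets 21 − 6 = 15. visionary stays.
mediocre: no prototype nets 19; the prototype nets 21 − 17 = 4. mediocre stays.
No type deviates, so pooling is sustained.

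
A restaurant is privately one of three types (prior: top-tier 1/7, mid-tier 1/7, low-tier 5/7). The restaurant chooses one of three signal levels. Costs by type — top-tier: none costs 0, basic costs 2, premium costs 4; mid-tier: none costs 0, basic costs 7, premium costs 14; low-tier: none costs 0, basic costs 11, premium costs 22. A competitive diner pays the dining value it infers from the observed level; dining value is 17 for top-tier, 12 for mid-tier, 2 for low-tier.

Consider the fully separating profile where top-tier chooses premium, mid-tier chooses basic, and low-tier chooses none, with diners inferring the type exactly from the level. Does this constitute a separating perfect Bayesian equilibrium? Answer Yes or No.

Separating price premiums: premium → 17, basic → 12, none → 2.
top-tier (assigned premium): none: 2 − 0 = 2; basic: 12 − 2 = 10; premium: 17 − 4 = 13. top-tier stays.
mid-tier (assigned basic): none: 2 − 0 = 2; basic: 12 − 7 = 5; premium: 17 − 14 = 3. mid-tier stays.
low-tier (assigned none): none: 2 − 0 = 2; basic: 12 − 11 = 1; premium: 17 − 22 = -5. low-tier stays.
Every type prefers its assigned level; separation holds.

Yes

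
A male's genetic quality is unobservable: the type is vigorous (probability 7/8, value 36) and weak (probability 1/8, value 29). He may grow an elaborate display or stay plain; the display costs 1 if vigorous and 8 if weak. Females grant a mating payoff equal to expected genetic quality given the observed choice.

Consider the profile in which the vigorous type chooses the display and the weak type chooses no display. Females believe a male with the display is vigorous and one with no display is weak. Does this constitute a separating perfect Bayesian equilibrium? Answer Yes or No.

Under these beliefs, the display earns mating payoff 36 and no display earns mating payoff 29.
vigorous: the display nets 36 − 1 = 35; no display nets 29. vigorous prefers the display.
weak: the display nets 36 − 8 = 28; no display nets 29. weak prefers no display.
Neither type deviates, so the separating profile is an equilibrium.

Yes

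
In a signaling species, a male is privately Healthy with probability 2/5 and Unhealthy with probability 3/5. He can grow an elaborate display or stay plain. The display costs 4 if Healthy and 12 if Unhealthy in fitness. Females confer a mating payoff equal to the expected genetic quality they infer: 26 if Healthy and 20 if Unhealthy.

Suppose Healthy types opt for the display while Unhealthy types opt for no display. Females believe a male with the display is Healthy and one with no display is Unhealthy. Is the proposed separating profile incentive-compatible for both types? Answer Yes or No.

Yes

Under these beliefs, the display earns mating payoff 26 and no display earns mating payoff 20.
Healthy: the display nets 26 − 4 = 22; no display nets 20. Healthy prefers the display.
Unhealthy: the display nets 26 − 12 = 14; no display nets 20. Unhealthy prefers no display.
Neither type deviates, so the separating profile is an equilibrium.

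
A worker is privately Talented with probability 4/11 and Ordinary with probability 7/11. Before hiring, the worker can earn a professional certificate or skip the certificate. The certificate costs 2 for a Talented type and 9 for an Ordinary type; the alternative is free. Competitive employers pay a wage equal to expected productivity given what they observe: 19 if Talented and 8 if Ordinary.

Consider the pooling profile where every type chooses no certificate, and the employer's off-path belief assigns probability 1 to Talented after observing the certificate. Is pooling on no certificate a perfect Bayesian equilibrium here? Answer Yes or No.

On path, the employer holds the prior and pays 4/11·19 + 7/11·8 = 12. Off path (the certificate), believing Talented, it pays 19.
Talented: no certificate nets 12; the certificate nets 19 − 2 = 17. Talented would deviate.
Ordinary: no certificate nets 12; the certificate nets 19 − 9 = 10. Ordinary stays.
A type deviates, so pooling fails.

No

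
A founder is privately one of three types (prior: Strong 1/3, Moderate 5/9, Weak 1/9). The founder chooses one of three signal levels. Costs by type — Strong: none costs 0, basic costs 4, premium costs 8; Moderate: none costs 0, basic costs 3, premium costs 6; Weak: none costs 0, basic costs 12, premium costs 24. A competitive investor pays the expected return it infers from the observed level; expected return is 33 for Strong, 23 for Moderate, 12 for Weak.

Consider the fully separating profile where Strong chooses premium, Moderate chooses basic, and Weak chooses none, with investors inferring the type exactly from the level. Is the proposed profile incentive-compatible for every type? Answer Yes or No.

Separating valuations: premium → 33, basic → 23, none → 12.
Strong (assigned premium): none: 12 − 0 = 12; basic: 23 − 4 = 19; premium: 33 − 8 = 25. Strong stays.
Moderate (assigned basic): none: 12 − 0 = 12; basic: 23 − 3 = 20; premium: 33 − 6 = 27. Moderate prefers premium.
Weak (assigned none): none: 12 − 0 = 12; basic: 23 − 12 = 11; premium: 33 − 24 = 9. Weak stays.
At least one type deviates; the separating profile fails.

No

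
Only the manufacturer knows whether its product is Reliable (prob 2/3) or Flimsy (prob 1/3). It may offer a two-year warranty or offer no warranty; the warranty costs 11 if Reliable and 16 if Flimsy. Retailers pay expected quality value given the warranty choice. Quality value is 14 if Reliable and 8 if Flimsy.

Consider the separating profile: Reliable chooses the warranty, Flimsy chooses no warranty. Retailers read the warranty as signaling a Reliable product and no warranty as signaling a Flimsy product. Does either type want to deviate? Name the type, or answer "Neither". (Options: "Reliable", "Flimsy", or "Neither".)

Reliable

The warranty pays 14; no warranty pays 8.
Reliable: assigned the warranty, nets 14 − 11 = 3; deviating to no warranty nets 8.
Flimsy: assigned no warranty, nets 8; deviating to the warranty nets 14 − 16 = -2.
The Reliable type gains 5 by deviating.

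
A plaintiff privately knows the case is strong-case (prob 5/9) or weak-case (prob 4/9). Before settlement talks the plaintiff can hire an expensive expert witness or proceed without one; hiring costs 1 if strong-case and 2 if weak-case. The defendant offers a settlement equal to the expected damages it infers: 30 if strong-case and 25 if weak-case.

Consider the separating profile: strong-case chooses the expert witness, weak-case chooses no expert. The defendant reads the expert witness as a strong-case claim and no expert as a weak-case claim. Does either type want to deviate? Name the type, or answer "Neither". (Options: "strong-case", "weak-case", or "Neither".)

weak-case

The expert witness pays 30; no expert pays 25.
strong-case: assigned the expert witness, nets 30 − 1 = 29; deviating to no expert nets 25.
weak-case: assigned no expert, nets 25; deviating to the expert witness nets 30 − 2 = 28.
The weak-case type gains 3 by deviating.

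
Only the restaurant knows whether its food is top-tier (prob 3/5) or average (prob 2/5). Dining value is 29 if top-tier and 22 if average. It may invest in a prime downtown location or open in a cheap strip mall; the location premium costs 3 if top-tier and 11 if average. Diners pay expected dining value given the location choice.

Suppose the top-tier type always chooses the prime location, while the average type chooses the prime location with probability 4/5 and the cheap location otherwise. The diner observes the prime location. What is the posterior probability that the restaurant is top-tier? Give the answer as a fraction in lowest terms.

P(the prime location) = (3/5)·1 + (2/5)·(4/5) = 23/25.
By Bayes' rule, P(top-tier | the prime location) = (3/5) / (23/25) = 15/23.

15/23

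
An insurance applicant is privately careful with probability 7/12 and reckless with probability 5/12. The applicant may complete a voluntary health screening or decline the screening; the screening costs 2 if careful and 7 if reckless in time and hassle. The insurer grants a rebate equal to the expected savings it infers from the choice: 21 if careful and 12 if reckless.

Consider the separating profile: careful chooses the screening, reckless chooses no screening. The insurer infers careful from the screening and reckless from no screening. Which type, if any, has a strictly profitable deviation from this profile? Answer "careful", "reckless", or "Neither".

reckless

The screening pays 21; no screening pays 12.
careful: assigned the screening, nets 21 − 2 = 19; deviating to no screening nets 12.
reckless: assigned no screening, nets 12; deviating to the screening nets 21 − 7 = 14.
The reckless type gains 2 by deviating.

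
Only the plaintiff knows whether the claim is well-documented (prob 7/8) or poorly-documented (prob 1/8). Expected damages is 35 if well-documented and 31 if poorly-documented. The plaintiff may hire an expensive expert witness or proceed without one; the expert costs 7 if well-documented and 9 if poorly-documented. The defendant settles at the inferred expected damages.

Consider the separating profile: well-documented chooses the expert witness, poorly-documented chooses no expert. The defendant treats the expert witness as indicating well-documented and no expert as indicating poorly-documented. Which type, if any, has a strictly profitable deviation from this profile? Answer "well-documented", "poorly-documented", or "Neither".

The expert witness pays 35; no expert pays 31.
well-documented: assigned the expert witness, nets 35 − 7 = 28; deviating to no expert nets 31.
poorly-documented: assigned no expert, nets 31; deviating to the expert witness nets 35 − 9 = 26.
The well-documented type gains 3 by deviating.

well-documented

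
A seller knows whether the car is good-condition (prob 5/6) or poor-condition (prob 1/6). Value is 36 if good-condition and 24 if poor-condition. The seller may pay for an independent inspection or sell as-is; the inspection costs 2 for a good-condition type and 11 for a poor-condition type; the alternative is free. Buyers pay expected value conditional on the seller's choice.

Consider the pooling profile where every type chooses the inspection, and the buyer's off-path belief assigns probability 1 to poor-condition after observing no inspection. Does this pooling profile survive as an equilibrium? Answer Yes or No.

No

On path, the buyer holds the prior and pays 5/6·36 + 1/6·24 = 34. Off path (no inspection), believing poor-condition, it pays 24.
good-condition: the inspection nets 34 − 2 = 32; no inspection nets 24. good-condition stays.
poor-condition: the inspection nets 34 − 11 = 23; no inspection nets 24. poor-condition would deviate.
A type deviates, so pooling fails.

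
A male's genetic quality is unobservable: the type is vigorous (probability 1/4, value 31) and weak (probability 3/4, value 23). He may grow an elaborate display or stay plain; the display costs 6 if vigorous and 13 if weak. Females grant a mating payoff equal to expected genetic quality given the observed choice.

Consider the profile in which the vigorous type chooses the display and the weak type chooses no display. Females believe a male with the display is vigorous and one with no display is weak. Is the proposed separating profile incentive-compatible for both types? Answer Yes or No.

Under these beliefs, the display earns mating payoff 31 and no display earns mating payoff 23.
vigorous: the display nets 31 − 6 = 25; no display nets 23. vigorous prefers the display.
weak: the display nets 31 − 13 = 18; no display nets 23. weak prefers no display.
Neither type deviates, so the separating profile is an equilibrium.

Yes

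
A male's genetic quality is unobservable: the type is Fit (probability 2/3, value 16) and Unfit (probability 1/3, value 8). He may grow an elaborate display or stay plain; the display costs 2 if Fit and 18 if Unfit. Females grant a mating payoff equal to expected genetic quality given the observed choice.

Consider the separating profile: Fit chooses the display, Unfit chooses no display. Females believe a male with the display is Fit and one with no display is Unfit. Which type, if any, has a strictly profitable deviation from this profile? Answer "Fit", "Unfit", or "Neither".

Neither

The display pays 16; no display pays 8.
Fit: assigned the display, nets 16 − 2 = 14; deviating to no display nets 8.
Unfit: assigned no display, nets 8; deviating to the display nets 16 − 18 = -2.
Both types strictly prefer their assigned action; no profitable deviation.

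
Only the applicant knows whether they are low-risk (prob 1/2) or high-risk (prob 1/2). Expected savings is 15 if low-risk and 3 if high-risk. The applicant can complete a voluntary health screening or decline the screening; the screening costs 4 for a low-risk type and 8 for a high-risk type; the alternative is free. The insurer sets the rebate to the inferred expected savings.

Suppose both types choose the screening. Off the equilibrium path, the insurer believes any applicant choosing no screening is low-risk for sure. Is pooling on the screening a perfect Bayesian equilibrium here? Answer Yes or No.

On path, the insurer holds the prior and pays 1/2·15 + 1/2·3 = 9. Off path (no screening), believing low-risk, it pays 15.
low-risk: the screening nets 9 − 4 = 5; no screening nets 15. low-risk would deviate.
high-risk: the screening nets 9 − 8 = 1; no screening nets 15. high-risk would deviate.
A type deviates, so pooling fails.

No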